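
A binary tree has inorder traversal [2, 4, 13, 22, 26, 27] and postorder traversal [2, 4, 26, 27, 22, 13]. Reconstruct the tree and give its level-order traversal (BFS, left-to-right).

Inorder:   [2, 4, 13, 22, 26, 27]
Postorder: [2, 4, 26, 27, 22, 13]
Algorithm: postorder visits root last, so walk postorder right-to-left;
each value is the root of the current inorder slice — split it at that
value, recurse on the right subtree first, then the left.
Recursive splits:
  root=13; inorder splits into left=[2, 4], right=[22, 26, 27]
  root=22; inorder splits into left=[], right=[26, 27]
  root=27; inorder splits into left=[26], right=[]
  root=26; inorder splits into left=[], right=[]
  root=4; inorder splits into left=[2], right=[]
  root=2; inorder splits into left=[], right=[]
Reconstructed level-order: [13, 4, 22, 2, 27, 26]


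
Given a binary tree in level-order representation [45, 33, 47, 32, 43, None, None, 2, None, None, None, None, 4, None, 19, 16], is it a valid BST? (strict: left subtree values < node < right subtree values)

Level-order array: [45, 33, 47, 32, 43, None, None, 2, None, None, None, None, 4, None, 19, 16]
Validate using subtree bounds (lo, hi): at each node, require lo < value < hi,
then recurse left with hi=value and right with lo=value.
Preorder trace (stopping at first violation):
  at node 45 with bounds (-inf, +inf): OK
  at node 33 with bounds (-inf, 45): OK
  at node 32 with bounds (-inf, 33): OK
  at node 2 with bounds (-inf, 32): OK
  at node 4 with bounds (2, 32): OK
  at node 19 with bounds (4, 32): OK
  at node 16 with bounds (4, 19): OK
  at node 43 with bounds (33, 45): OK
  at node 47 with bounds (45, +inf): OK
No violation found at any node.
Result: Valid BST


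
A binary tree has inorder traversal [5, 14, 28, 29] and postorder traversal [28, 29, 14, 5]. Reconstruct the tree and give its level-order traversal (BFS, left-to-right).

Inorder:   [5, 14, 28, 29]
Postorder: [28, 29, 14, 5]
Algorithm: postorder visits root last, so walk postorder right-to-left;
each value is the root of the current inorder slice — split it at that
value, recurse on the right subtree first, then the left.
Recursive splits:
  root=5; inorder splits into left=[], right=[14, 28, 29]
  root=14; inorder splits into left=[], right=[28, 29]
  root=29; inorder splits into left=[28], right=[]
  root=28; inorder splits into left=[], right=[]
Reconstructed level-order: [5, 14, 29, 28]


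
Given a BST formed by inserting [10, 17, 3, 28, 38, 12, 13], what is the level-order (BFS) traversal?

Tree insertion order: [10, 17, 3, 28, 38, 12, 13]
Tree (level-order array): [10, 3, 17, None, None, 12, 28, None, 13, None, 38]
BFS from the root, enqueuing left then right child of each popped node:
  queue [10] -> pop 10, enqueue [3, 17], visited so far: [10]
  queue [3, 17] -> pop 3, enqueue [none], visited so far: [10, 3]
  queue [17] -> pop 17, enqueue [12, 28], visited so far: [10, 3, 17]
  queue [12, 28] -> pop 12, enqueue [13], visited so far: [10, 3, 17, 12]
  queue [28, 13] -> pop 28, enqueue [38], visited so far: [10, 3, 17, 12, 28]
  queue [13, 38] -> pop 13, enqueue [none], visited so far: [10, 3, 17, 12, 28, 13]
  queue [38] -> pop 38, enqueue [none], visited so far: [10, 3, 17, 12, 28, 13, 38]
Result: [10, 3, 17, 12, 28, 13, 38]


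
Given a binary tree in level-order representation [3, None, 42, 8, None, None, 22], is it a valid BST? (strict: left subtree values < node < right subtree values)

Level-order array: [3, None, 42, 8, None, None, 22]
Validate using subtree bounds (lo, hi): at each node, require lo < value < hi,
then recurse left with hi=value and right with lo=value.
Preorder trace (stopping at first violation):
  at node 3 with bounds (-inf, +inf): OK
  at node 42 with bounds (3, +inf): OK
  at node 8 with bounds (3, 42): OK
  at node 22 with bounds (8, 42): OK
No violation found at any node.
Result: Valid BST


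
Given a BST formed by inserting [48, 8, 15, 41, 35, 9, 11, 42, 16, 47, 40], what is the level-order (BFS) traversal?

Tree insertion order: [48, 8, 15, 41, 35, 9, 11, 42, 16, 47, 40]
Tree (level-order array): [48, 8, None, None, 15, 9, 41, None, 11, 35, 42, None, None, 16, 40, None, 47]
BFS from the root, enqueuing left then right child of each popped node:
  queue [48] -> pop 48, enqueue [8], visited so far: [48]
  queue [8] -> pop 8, enqueue [15], visited so far: [48, 8]
  queue [15] -> pop 15, enqueue [9, 41], visited so far: [48, 8, 15]
  queue [9, 41] -> pop 9, enqueue [11], visited so far: [48, 8, 15, 9]
  queue [41, 11] -> pop 41, enqueue [35, 42], visited so far: [48, 8, 15, 9, 41]
  queue [11, 35, 42] -> pop 11, enqueue [none], visited so far: [48, 8, 15, 9, 41, 11]
  queue [35, 42] -> pop 35, enqueue [16, 40], visited so far: [48, 8, 15, 9, 41, 11, 35]
  queue [42, 16, 40] -> pop 42, enqueue [47], visited so far: [48, 8, 15, 9, 41, 11, 35, 42]
  queue [16, 40, 47] -> pop 16, enqueue [none], visited so far: [48, 8, 15, 9, 41, 11, 35, 42, 16]
  queue [40, 47] -> pop 40, enqueue [none], visited so far: [48, 8, 15, 9, 41, 11, 35, 42, 16, 40]
  queue [47] -> pop 47, enqueue [none], visited so far: [48, 8, 15, 9, 41, 11, 35, 42, 16, 40, 47]
Result: [48, 8, 15, 9, 41, 11, 35, 42, 16, 40, 47]


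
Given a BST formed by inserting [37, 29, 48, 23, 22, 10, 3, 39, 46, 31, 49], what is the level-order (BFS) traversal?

Tree insertion order: [37, 29, 48, 23, 22, 10, 3, 39, 46, 31, 49]
Tree (level-order array): [37, 29, 48, 23, 31, 39, 49, 22, None, None, None, None, 46, None, None, 10, None, None, None, 3]
BFS from the root, enqueuing left then right child of each popped node:
  queue [37] -> pop 37, enqueue [29, 48], visited so far: [37]
  queue [29, 48] -> pop 29, enqueue [23, 31], visited so far: [37, 29]
  queue [48, 23, 31] -> pop 48, enqueue [39, 49], visited so far: [37, 29, 48]
  queue [23, 31, 39, 49] -> pop 23, enqueue [22], visited so far: [37, 29, 48, 23]
  queue [31, 39, 49, 22] -> pop 31, enqueue [none], visited so far: [37, 29, 48, 23, 31]
  queue [39, 49, 22] -> pop 39, enqueue [46], visited so far: [37, 29, 48, 23, 31, 39]
  queue [49, 22, 46] -> pop 49, enqueue [none], visited so far: [37, 29, 48, 23, 31, 39, 49]
  queue [22, 46] -> pop 22, enqueue [10], visited so far: [37, 29, 48, 23, 31, 39, 49, 22]
  queue [46, 10] -> pop 46, enqueue [none], visited so far: [37, 29, 48, 23, 31, 39, 49, 22, 46]
  queue [10] -> pop 10, enqueue [3], visited so far: [37, 29, 48, 23, 31, 39, 49, 22, 46, 10]
  queue [3] -> pop 3, enqueue [none], visited so far: [37, 29, 48, 23, 31, 39, 49, 22, 46, 10, 3]
Result: [37, 29, 48, 23, 31, 39, 49, 22, 46, 10, 3]


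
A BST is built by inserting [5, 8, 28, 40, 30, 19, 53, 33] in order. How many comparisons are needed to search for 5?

Search path for 5: 5
Found: True
Comparisons: 1


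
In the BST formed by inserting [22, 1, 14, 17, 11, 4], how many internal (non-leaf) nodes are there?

Tree built from: [22, 1, 14, 17, 11, 4]
Tree (level-order array): [22, 1, None, None, 14, 11, 17, 4]
Rule: An internal node has at least one child.
Per-node child counts:
  node 22: 1 child(ren)
  node 1: 1 child(ren)
  node 14: 2 child(ren)
  node 11: 1 child(ren)
  node 4: 0 child(ren)
  node 17: 0 child(ren)
Matching nodes: [22, 1, 14, 11]
Count of internal (non-leaf) nodes: 4


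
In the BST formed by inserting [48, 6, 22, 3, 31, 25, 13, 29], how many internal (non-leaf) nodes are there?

Tree built from: [48, 6, 22, 3, 31, 25, 13, 29]
Tree (level-order array): [48, 6, None, 3, 22, None, None, 13, 31, None, None, 25, None, None, 29]
Rule: An internal node has at least one child.
Per-node child counts:
  node 48: 1 child(ren)
  node 6: 2 child(ren)
  node 3: 0 child(ren)
  node 22: 2 child(ren)
  node 13: 0 child(ren)
  node 31: 1 child(ren)
  node 25: 1 child(ren)
  node 29: 0 child(ren)
Matching nodes: [48, 6, 22, 31, 25]
Count of internal (non-leaf) nodes: 5


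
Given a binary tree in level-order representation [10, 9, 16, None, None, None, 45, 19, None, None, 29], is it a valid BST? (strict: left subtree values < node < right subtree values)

Level-order array: [10, 9, 16, None, None, None, 45, 19, None, None, 29]
Validate using subtree bounds (lo, hi): at each node, require lo < value < hi,
then recurse left with hi=value and right with lo=value.
Preorder trace (stopping at first violation):
  at node 10 with bounds (-inf, +inf): OK
  at node 9 with bounds (-inf, 10): OK
  at node 16 with bounds (10, +inf): OK
  at node 45 with bounds (16, +inf): OK
  at node 19 with bounds (16, 45): OK
  at node 29 with bounds (19, 45): OK
No violation found at any node.
Result: Valid BST


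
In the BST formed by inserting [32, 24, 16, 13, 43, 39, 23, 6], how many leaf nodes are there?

Tree built from: [32, 24, 16, 13, 43, 39, 23, 6]
Tree (level-order array): [32, 24, 43, 16, None, 39, None, 13, 23, None, None, 6]
Rule: A leaf has 0 children.
Per-node child counts:
  node 32: 2 child(ren)
  node 24: 1 child(ren)
  node 16: 2 child(ren)
  node 13: 1 child(ren)
  node 6: 0 child(ren)
  node 23: 0 child(ren)
  node 43: 1 child(ren)
  node 39: 0 child(ren)
Matching nodes: [6, 23, 39]
Count of leaf nodes: 3


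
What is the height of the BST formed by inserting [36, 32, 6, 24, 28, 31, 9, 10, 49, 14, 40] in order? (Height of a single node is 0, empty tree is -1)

Insertion order: [36, 32, 6, 24, 28, 31, 9, 10, 49, 14, 40]
Tree (level-order array): [36, 32, 49, 6, None, 40, None, None, 24, None, None, 9, 28, None, 10, None, 31, None, 14]
Compute height bottom-up (empty subtree = -1):
  height(14) = 1 + max(-1, -1) = 0
  height(10) = 1 + max(-1, 0) = 1
  height(9) = 1 + max(-1, 1) = 2
  height(31) = 1 + max(-1, -1) = 0
  height(28) = 1 + max(-1, 0) = 1
  height(24) = 1 + max(2, 1) = 3
  height(6) = 1 + max(-1, 3) = 4
  height(32) = 1 + max(4, -1) = 5
  height(40) = 1 + max(-1, -1) = 0
  height(49) = 1 + max(0, -1) = 1
  height(36) = 1 + max(5, 1) = 6
Height = 6


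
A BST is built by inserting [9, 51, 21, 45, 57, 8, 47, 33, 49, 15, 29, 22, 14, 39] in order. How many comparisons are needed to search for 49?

Search path for 49: 9 -> 51 -> 21 -> 45 -> 47 -> 49
Found: True
Comparisons: 6


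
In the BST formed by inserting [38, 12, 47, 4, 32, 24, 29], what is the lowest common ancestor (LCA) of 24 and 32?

Tree insertion order: [38, 12, 47, 4, 32, 24, 29]
Tree (level-order array): [38, 12, 47, 4, 32, None, None, None, None, 24, None, None, 29]
In a BST, the LCA of p=24, q=32 is the first node v on the
root-to-leaf path with p <= v <= q (go left if both < v, right if both > v).
Walk from root:
  at 38: both 24 and 32 < 38, go left
  at 12: both 24 and 32 > 12, go right
  at 32: 24 <= 32 <= 32, this is the LCA
LCA = 32


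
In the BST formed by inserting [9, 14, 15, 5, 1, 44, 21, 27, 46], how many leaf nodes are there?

Tree built from: [9, 14, 15, 5, 1, 44, 21, 27, 46]
Tree (level-order array): [9, 5, 14, 1, None, None, 15, None, None, None, 44, 21, 46, None, 27]
Rule: A leaf has 0 children.
Per-node child counts:
  node 9: 2 child(ren)
  node 5: 1 child(ren)
  node 1: 0 child(ren)
  node 14: 1 child(ren)
  node 15: 1 child(ren)
  node 44: 2 child(ren)
  node 21: 1 child(ren)
  node 27: 0 child(ren)
  node 46: 0 child(ren)
Matching nodes: [1, 27, 46]
Count of leaf nodes: 3


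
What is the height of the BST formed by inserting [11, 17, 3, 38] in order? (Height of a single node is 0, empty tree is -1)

Insertion order: [11, 17, 3, 38]
Tree (level-order array): [11, 3, 17, None, None, None, 38]
Compute height bottom-up (empty subtree = -1):
  height(3) = 1 + max(-1, -1) = 0
  height(38) = 1 + max(-1, -1) = 0
  height(17) = 1 + max(-1, 0) = 1
  height(11) = 1 + max(0, 1) = 2
Height = 2


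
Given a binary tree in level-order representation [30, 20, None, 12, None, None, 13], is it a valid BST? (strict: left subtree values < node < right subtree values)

Level-order array: [30, 20, None, 12, None, None, 13]
Validate using subtree bounds (lo, hi): at each node, require lo < value < hi,
then recurse left with hi=value and right with lo=value.
Preorder trace (stopping at first violation):
  at node 30 with bounds (-inf, +inf): OK
  at node 20 with bounds (-inf, 30): OK
  at node 12 with bounds (-inf, 20): OK
  at node 13 with bounds (12, 20): OK
No violation found at any node.
Result: Valid BST


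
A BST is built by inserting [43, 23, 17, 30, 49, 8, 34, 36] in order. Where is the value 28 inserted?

Starting tree (level order): [43, 23, 49, 17, 30, None, None, 8, None, None, 34, None, None, None, 36]
Insertion path: 43 -> 23 -> 30
Result: insert 28 as left child of 30
Final tree (level order): [43, 23, 49, 17, 30, None, None, 8, None, 28, 34, None, None, None, None, None, 36]


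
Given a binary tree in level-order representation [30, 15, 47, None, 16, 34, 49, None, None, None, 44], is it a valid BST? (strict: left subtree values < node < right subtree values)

Level-order array: [30, 15, 47, None, 16, 34, 49, None, None, None, 44]
Validate using subtree bounds (lo, hi): at each node, require lo < value < hi,
then recurse left with hi=value and right with lo=value.
Preorder trace (stopping at first violation):
  at node 30 with bounds (-inf, +inf): OK
  at node 15 with bounds (-inf, 30): OK
  at node 16 with bounds (15, 30): OK
  at node 47 with bounds (30, +inf): OK
  at node 34 with bounds (30, 47): OK
  at node 44 with bounds (34, 47): OK
  at node 49 with bounds (47, +inf): OK
No violation found at any node.
Result: Valid BST


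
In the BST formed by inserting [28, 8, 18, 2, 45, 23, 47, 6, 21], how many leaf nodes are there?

Tree built from: [28, 8, 18, 2, 45, 23, 47, 6, 21]
Tree (level-order array): [28, 8, 45, 2, 18, None, 47, None, 6, None, 23, None, None, None, None, 21]
Rule: A leaf has 0 children.
Per-node child counts:
  node 28: 2 child(ren)
  node 8: 2 child(ren)
  node 2: 1 child(ren)
  node 6: 0 child(ren)
  node 18: 1 child(ren)
  node 23: 1 child(ren)
  node 21: 0 child(ren)
  node 45: 1 child(ren)
  node 47: 0 child(ren)
Matching nodes: [6, 21, 47]
Count of leaf nodes: 3


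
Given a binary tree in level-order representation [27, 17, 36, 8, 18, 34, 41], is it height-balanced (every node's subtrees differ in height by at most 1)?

Tree (level-order array): [27, 17, 36, 8, 18, 34, 41]
Definition: a tree is height-balanced if, at every node, |h(left) - h(right)| <= 1 (empty subtree has height -1).
Bottom-up per-node check:
  node 8: h_left=-1, h_right=-1, diff=0 [OK], height=0
  node 18: h_left=-1, h_right=-1, diff=0 [OK], height=0
  node 17: h_left=0, h_right=0, diff=0 [OK], height=1
  node 34: h_left=-1, h_right=-1, diff=0 [OK], height=0
  node 41: h_left=-1, h_right=-1, diff=0 [OK], height=0
  node 36: h_left=0, h_right=0, diff=0 [OK], height=1
  node 27: h_left=1, h_right=1, diff=0 [OK], height=2
All nodes satisfy the balance condition.
Result: Balanced


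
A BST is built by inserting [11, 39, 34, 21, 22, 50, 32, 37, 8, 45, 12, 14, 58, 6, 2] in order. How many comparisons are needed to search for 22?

Search path for 22: 11 -> 39 -> 34 -> 21 -> 22
Found: True
Comparisons: 5


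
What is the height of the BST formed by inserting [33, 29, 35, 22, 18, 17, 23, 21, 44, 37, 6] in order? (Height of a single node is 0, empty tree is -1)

Insertion order: [33, 29, 35, 22, 18, 17, 23, 21, 44, 37, 6]
Tree (level-order array): [33, 29, 35, 22, None, None, 44, 18, 23, 37, None, 17, 21, None, None, None, None, 6]
Compute height bottom-up (empty subtree = -1):
  height(6) = 1 + max(-1, -1) = 0
  height(17) = 1 + max(0, -1) = 1
  height(21) = 1 + max(-1, -1) = 0
  height(18) = 1 + max(1, 0) = 2
  height(23) = 1 + max(-1, -1) = 0
  height(22) = 1 + max(2, 0) = 3
  height(29) = 1 + max(3, -1) = 4
  height(37) = 1 + max(-1, -1) = 0
  height(44) = 1 + max(0, -1) = 1
  height(35) = 1 + max(-1, 1) = 2
  height(33) = 1 + max(4, 2) = 5
Height = 5


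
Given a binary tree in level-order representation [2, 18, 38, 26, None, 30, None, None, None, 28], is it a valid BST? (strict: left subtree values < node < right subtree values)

Level-order array: [2, 18, 38, 26, None, 30, None, None, None, 28]
Validate using subtree bounds (lo, hi): at each node, require lo < value < hi,
then recurse left with hi=value and right with lo=value.
Preorder trace (stopping at first violation):
  at node 2 with bounds (-inf, +inf): OK
  at node 18 with bounds (-inf, 2): VIOLATION
Node 18 violates its bound: not (-inf < 18 < 2).
Result: Not a valid BST


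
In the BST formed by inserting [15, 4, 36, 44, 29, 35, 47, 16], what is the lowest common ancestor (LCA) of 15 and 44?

Tree insertion order: [15, 4, 36, 44, 29, 35, 47, 16]
Tree (level-order array): [15, 4, 36, None, None, 29, 44, 16, 35, None, 47]
In a BST, the LCA of p=15, q=44 is the first node v on the
root-to-leaf path with p <= v <= q (go left if both < v, right if both > v).
Walk from root:
  at 15: 15 <= 15 <= 44, this is the LCA
LCA = 15


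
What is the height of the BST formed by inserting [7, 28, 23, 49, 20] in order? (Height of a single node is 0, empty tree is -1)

Insertion order: [7, 28, 23, 49, 20]
Tree (level-order array): [7, None, 28, 23, 49, 20]
Compute height bottom-up (empty subtree = -1):
  height(20) = 1 + max(-1, -1) = 0
  height(23) = 1 + max(0, -1) = 1
  height(49) = 1 + max(-1, -1) = 0
  height(28) = 1 + max(1, 0) = 2
  height(7) = 1 + max(-1, 2) = 3
Height = 3


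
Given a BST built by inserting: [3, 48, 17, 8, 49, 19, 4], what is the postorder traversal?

Tree insertion order: [3, 48, 17, 8, 49, 19, 4]
Tree (level-order array): [3, None, 48, 17, 49, 8, 19, None, None, 4]
Postorder traversal: [4, 8, 19, 17, 49, 48, 3]


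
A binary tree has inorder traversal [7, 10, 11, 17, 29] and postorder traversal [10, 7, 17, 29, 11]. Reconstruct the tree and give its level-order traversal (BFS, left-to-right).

Inorder:   [7, 10, 11, 17, 29]
Postorder: [10, 7, 17, 29, 11]
Algorithm: postorder visits root last, so walk postorder right-to-left;
each value is the root of the current inorder slice — split it at that
value, recurse on the right subtree first, then the left.
Recursive splits:
  root=11; inorder splits into left=[7, 10], right=[17, 29]
  root=29; inorder splits into left=[17], right=[]
  root=17; inorder splits into left=[], right=[]
  root=7; inorder splits into left=[], right=[10]
  root=10; inorder splits into left=[], right=[]
Reconstructed level-order: [11, 7, 29, 10, 17]


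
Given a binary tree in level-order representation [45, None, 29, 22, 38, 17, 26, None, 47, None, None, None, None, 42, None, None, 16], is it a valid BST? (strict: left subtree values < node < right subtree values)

Level-order array: [45, None, 29, 22, 38, 17, 26, None, 47, None, None, None, None, 42, None, None, 16]
Validate using subtree bounds (lo, hi): at each node, require lo < value < hi,
then recurse left with hi=value and right with lo=value.
Preorder trace (stopping at first violation):
  at node 45 with bounds (-inf, +inf): OK
  at node 29 with bounds (45, +inf): VIOLATION
Node 29 violates its bound: not (45 < 29 < +inf).
Result: Not a valid BST


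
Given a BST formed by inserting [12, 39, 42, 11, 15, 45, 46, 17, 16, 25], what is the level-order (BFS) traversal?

Tree insertion order: [12, 39, 42, 11, 15, 45, 46, 17, 16, 25]
Tree (level-order array): [12, 11, 39, None, None, 15, 42, None, 17, None, 45, 16, 25, None, 46]
BFS from the root, enqueuing left then right child of each popped node:
  queue [12] -> pop 12, enqueue [11, 39], visited so far: [12]
  queue [11, 39] -> pop 11, enqueue [none], visited so far: [12, 11]
  queue [39] -> pop 39, enqueue [15, 42], visited so far: [12, 11, 39]
  queue [15, 42] -> pop 15, enqueue [17], visited so far: [12, 11, 39, 15]
  queue [42, 17] -> pop 42, enqueue [45], visited so far: [12, 11, 39, 15, 42]
  queue [17, 45] -> pop 17, enqueue [16, 25], visited so far: [12, 11, 39, 15, 42, 17]
  queue [45, 16, 25] -> pop 45, enqueue [46], visited so far: [12, 11, 39, 15, 42, 17, 45]
  queue [16, 25, 46] -> pop 16, enqueue [none], visited so far: [12, 11, 39, 15, 42, 17, 45, 16]
  queue [25, 46] -> pop 25, enqueue [none], visited so far: [12, 11, 39, 15, 42, 17, 45, 16, 25]
  queue [46] -> pop 46, enqueue [none], visited so far: [12, 11, 39, 15, 42, 17, 45, 16, 25, 46]
Result: [12, 11, 39, 15, 42, 17, 45, 16, 25, 46]


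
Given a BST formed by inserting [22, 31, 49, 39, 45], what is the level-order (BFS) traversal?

Tree insertion order: [22, 31, 49, 39, 45]
Tree (level-order array): [22, None, 31, None, 49, 39, None, None, 45]
BFS from the root, enqueuing left then right child of each popped node:
  queue [22] -> pop 22, enqueue [31], visited so far: [22]
  queue [31] -> pop 31, enqueue [49], visited so far: [22, 31]
  queue [49] -> pop 49, enqueue [39], visited so far: [22, 31, 49]
  queue [39] -> pop 39, enqueue [45], visited so far: [22, 31, 49, 39]
  queue [45] -> pop 45, enqueue [none], visited so far: [22, 31, 49, 39, 45]
Result: [22, 31, 49, 39, 45]


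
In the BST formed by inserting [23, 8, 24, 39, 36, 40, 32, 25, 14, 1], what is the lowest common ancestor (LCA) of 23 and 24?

Tree insertion order: [23, 8, 24, 39, 36, 40, 32, 25, 14, 1]
Tree (level-order array): [23, 8, 24, 1, 14, None, 39, None, None, None, None, 36, 40, 32, None, None, None, 25]
In a BST, the LCA of p=23, q=24 is the first node v on the
root-to-leaf path with p <= v <= q (go left if both < v, right if both > v).
Walk from root:
  at 23: 23 <= 23 <= 24, this is the LCA
LCA = 23


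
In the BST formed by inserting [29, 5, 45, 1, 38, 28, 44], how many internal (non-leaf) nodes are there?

Tree built from: [29, 5, 45, 1, 38, 28, 44]
Tree (level-order array): [29, 5, 45, 1, 28, 38, None, None, None, None, None, None, 44]
Rule: An internal node has at least one child.
Per-node child counts:
  node 29: 2 child(ren)
  node 5: 2 child(ren)
  node 1: 0 child(ren)
  node 28: 0 child(ren)
  node 45: 1 child(ren)
  node 38: 1 child(ren)
  node 44: 0 child(ren)
Matching nodes: [29, 5, 45, 38]
Count of internal (non-leaf) nodes: 4


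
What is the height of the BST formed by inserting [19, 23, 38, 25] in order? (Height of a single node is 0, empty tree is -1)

Insertion order: [19, 23, 38, 25]
Tree (level-order array): [19, None, 23, None, 38, 25]
Compute height bottom-up (empty subtree = -1):
  height(25) = 1 + max(-1, -1) = 0
  height(38) = 1 + max(0, -1) = 1
  height(23) = 1 + max(-1, 1) = 2
  height(19) = 1 + max(-1, 2) = 3
Height = 3


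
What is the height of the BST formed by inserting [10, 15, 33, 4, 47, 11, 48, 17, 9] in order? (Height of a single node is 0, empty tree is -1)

Insertion order: [10, 15, 33, 4, 47, 11, 48, 17, 9]
Tree (level-order array): [10, 4, 15, None, 9, 11, 33, None, None, None, None, 17, 47, None, None, None, 48]
Compute height bottom-up (empty subtree = -1):
  height(9) = 1 + max(-1, -1) = 0
  height(4) = 1 + max(-1, 0) = 1
  height(11) = 1 + max(-1, -1) = 0
  height(17) = 1 + max(-1, -1) = 0
  height(48) = 1 + max(-1, -1) = 0
  height(47) = 1 + max(-1, 0) = 1
  height(33) = 1 + max(0, 1) = 2
  height(15) = 1 + max(0, 2) = 3
  height(10) = 1 + max(1, 3) = 4
Height = 4


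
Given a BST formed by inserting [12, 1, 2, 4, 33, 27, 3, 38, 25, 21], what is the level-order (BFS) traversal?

Tree insertion order: [12, 1, 2, 4, 33, 27, 3, 38, 25, 21]
Tree (level-order array): [12, 1, 33, None, 2, 27, 38, None, 4, 25, None, None, None, 3, None, 21]
BFS from the root, enqueuing left then right child of each popped node:
  queue [12] -> pop 12, enqueue [1, 33], visited so far: [12]
  queue [1, 33] -> pop 1, enqueue [2], visited so far: [12, 1]
  queue [33, 2] -> pop 33, enqueue [27, 38], visited so far: [12, 1, 33]
  queue [2, 27, 38] -> pop 2, enqueue [4], visited so far: [12, 1, 33, 2]
  queue [27, 38, 4] -> pop 27, enqueue [25], visited so far: [12, 1, 33, 2, 27]
  queue [38, 4, 25] -> pop 38, enqueue [none], visited so far: [12, 1, 33, 2, 27, 38]
  queue [4, 25] -> pop 4, enqueue [3], visited so far: [12, 1, 33, 2, 27, 38, 4]
  queue [25, 3] -> pop 25, enqueue [21], visited so far: [12, 1, 33, 2, 27, 38, 4, 25]
  queue [3, 21] -> pop 3, enqueue [none], visited so far: [12, 1, 33, 2, 27, 38, 4, 25, 3]
  queue [21] -> pop 21, enqueue [none], visited so far: [12, 1, 33, 2, 27, 38, 4, 25, 3, 21]
Result: [12, 1, 33, 2, 27, 38, 4, 25, 3, 21]


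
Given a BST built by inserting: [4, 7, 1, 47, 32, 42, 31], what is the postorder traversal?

Tree insertion order: [4, 7, 1, 47, 32, 42, 31]
Tree (level-order array): [4, 1, 7, None, None, None, 47, 32, None, 31, 42]
Postorder traversal: [1, 31, 42, 32, 47, 7, 4]


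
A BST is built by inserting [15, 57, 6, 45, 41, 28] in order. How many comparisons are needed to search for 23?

Search path for 23: 15 -> 57 -> 45 -> 41 -> 28
Found: False
Comparisons: 5


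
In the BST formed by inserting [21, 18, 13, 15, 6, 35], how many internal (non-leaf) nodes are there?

Tree built from: [21, 18, 13, 15, 6, 35]
Tree (level-order array): [21, 18, 35, 13, None, None, None, 6, 15]
Rule: An internal node has at least one child.
Per-node child counts:
  node 21: 2 child(ren)
  node 18: 1 child(ren)
  node 13: 2 child(ren)
  node 6: 0 child(ren)
  node 15: 0 child(ren)
  node 35: 0 child(ren)
Matching nodes: [21, 18, 13]
Count of internal (non-leaf) nodes: 3


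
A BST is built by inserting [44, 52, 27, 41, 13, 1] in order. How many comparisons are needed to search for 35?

Search path for 35: 44 -> 27 -> 41
Found: False
Comparisons: 3


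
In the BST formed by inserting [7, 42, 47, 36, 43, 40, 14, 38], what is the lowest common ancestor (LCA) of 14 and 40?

Tree insertion order: [7, 42, 47, 36, 43, 40, 14, 38]
Tree (level-order array): [7, None, 42, 36, 47, 14, 40, 43, None, None, None, 38]
In a BST, the LCA of p=14, q=40 is the first node v on the
root-to-leaf path with p <= v <= q (go left if both < v, right if both > v).
Walk from root:
  at 7: both 14 and 40 > 7, go right
  at 42: both 14 and 40 < 42, go left
  at 36: 14 <= 36 <= 40, this is the LCA
LCA = 36


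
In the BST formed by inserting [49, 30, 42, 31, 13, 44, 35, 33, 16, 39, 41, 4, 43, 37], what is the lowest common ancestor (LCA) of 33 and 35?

Tree insertion order: [49, 30, 42, 31, 13, 44, 35, 33, 16, 39, 41, 4, 43, 37]
Tree (level-order array): [49, 30, None, 13, 42, 4, 16, 31, 44, None, None, None, None, None, 35, 43, None, 33, 39, None, None, None, None, 37, 41]
In a BST, the LCA of p=33, q=35 is the first node v on the
root-to-leaf path with p <= v <= q (go left if both < v, right if both > v).
Walk from root:
  at 49: both 33 and 35 < 49, go left
  at 30: both 33 and 35 > 30, go right
  at 42: both 33 and 35 < 42, go left
  at 31: both 33 and 35 > 31, go right
  at 35: 33 <= 35 <= 35, this is the LCA
LCA = 35


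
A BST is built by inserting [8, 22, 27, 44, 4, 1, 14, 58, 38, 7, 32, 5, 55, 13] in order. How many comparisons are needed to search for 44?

Search path for 44: 8 -> 22 -> 27 -> 44
Found: True
Comparisons: 4


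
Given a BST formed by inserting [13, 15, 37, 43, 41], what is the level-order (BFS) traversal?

Tree insertion order: [13, 15, 37, 43, 41]
Tree (level-order array): [13, None, 15, None, 37, None, 43, 41]
BFS from the root, enqueuing left then right child of each popped node:
  queue [13] -> pop 13, enqueue [15], visited so far: [13]
  queue [15] -> pop 15, enqueue [37], visited so far: [13, 15]
  queue [37] -> pop 37, enqueue [43], visited so far: [13, 15, 37]
  queue [43] -> pop 43, enqueue [41], visited so far: [13, 15, 37, 43]
  queue [41] -> pop 41, enqueue [none], visited so far: [13, 15, 37, 43, 41]
Result: [13, 15, 37, 43, 41]


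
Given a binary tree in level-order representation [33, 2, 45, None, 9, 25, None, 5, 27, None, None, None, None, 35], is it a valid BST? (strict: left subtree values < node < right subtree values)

Level-order array: [33, 2, 45, None, 9, 25, None, 5, 27, None, None, None, None, 35]
Validate using subtree bounds (lo, hi): at each node, require lo < value < hi,
then recurse left with hi=value and right with lo=value.
Preorder trace (stopping at first violation):
  at node 33 with bounds (-inf, +inf): OK
  at node 2 with bounds (-inf, 33): OK
  at node 9 with bounds (2, 33): OK
  at node 5 with bounds (2, 9): OK
  at node 27 with bounds (9, 33): OK
  at node 35 with bounds (9, 27): VIOLATION
Node 35 violates its bound: not (9 < 35 < 27).
Result: Not a valid BST


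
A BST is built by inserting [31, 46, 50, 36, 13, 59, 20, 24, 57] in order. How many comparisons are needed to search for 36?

Search path for 36: 31 -> 46 -> 36
Found: True
Comparisons: 3


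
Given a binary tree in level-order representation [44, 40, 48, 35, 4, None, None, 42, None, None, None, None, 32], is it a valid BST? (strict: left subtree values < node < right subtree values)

Level-order array: [44, 40, 48, 35, 4, None, None, 42, None, None, None, None, 32]
Validate using subtree bounds (lo, hi): at each node, require lo < value < hi,
then recurse left with hi=value and right with lo=value.
Preorder trace (stopping at first violation):
  at node 44 with bounds (-inf, +inf): OK
  at node 40 with bounds (-inf, 44): OK
  at node 35 with bounds (-inf, 40): OK
  at node 42 with bounds (-inf, 35): VIOLATION
Node 42 violates its bound: not (-inf < 42 < 35).
Result: Not a valid BST


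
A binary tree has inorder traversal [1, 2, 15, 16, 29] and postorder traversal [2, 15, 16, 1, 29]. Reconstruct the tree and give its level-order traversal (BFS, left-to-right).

Inorder:   [1, 2, 15, 16, 29]
Postorder: [2, 15, 16, 1, 29]
Algorithm: postorder visits root last, so walk postorder right-to-left;
each value is the root of the current inorder slice — split it at that
value, recurse on the right subtree first, then the left.
Recursive splits:
  root=29; inorder splits into left=[1, 2, 15, 16], right=[]
  root=1; inorder splits into left=[], right=[2, 15, 16]
  root=16; inorder splits into left=[2, 15], right=[]
  root=15; inorder splits into left=[2], right=[]
  root=2; inorder splits into left=[], right=[]
Reconstructed level-order: [29, 1, 16, 15, 2]


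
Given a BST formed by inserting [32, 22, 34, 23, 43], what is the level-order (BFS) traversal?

Tree insertion order: [32, 22, 34, 23, 43]
Tree (level-order array): [32, 22, 34, None, 23, None, 43]
BFS from the root, enqueuing left then right child of each popped node:
  queue [32] -> pop 32, enqueue [22, 34], visited so far: [32]
  queue [22, 34] -> pop 22, enqueue [23], visited so far: [32, 22]
  queue [34, 23] -> pop 34, enqueue [43], visited so far: [32, 22, 34]
  queue [23, 43] -> pop 23, enqueue [none], visited so far: [32, 22, 34, 23]
  queue [43] -> pop 43, enqueue [none], visited so far: [32, 22, 34, 23, 43]
Result: [32, 22, 34, 23, 43]


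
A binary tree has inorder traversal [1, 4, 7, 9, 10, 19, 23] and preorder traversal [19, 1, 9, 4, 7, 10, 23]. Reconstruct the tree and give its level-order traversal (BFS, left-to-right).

Inorder:  [1, 4, 7, 9, 10, 19, 23]
Preorder: [19, 1, 9, 4, 7, 10, 23]
Algorithm: preorder visits root first, so consume preorder in order;
for each root, split the current inorder slice at that value into
left-subtree inorder and right-subtree inorder, then recurse.
Recursive splits:
  root=19; inorder splits into left=[1, 4, 7, 9, 10], right=[23]
  root=1; inorder splits into left=[], right=[4, 7, 9, 10]
  root=9; inorder splits into left=[4, 7], right=[10]
  root=4; inorder splits into left=[], right=[7]
  root=7; inorder splits into left=[], right=[]
  root=10; inorder splits into left=[], right=[]
  root=23; inorder splits into left=[], right=[]
Reconstructed level-order: [19, 1, 23, 9, 4, 10, 7]


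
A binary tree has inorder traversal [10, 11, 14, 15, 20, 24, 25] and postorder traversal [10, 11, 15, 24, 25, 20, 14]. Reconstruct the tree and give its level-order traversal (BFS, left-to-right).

Inorder:   [10, 11, 14, 15, 20, 24, 25]
Postorder: [10, 11, 15, 24, 25, 20, 14]
Algorithm: postorder visits root last, so walk postorder right-to-left;
each value is the root of the current inorder slice — split it at that
value, recurse on the right subtree first, then the left.
Recursive splits:
  root=14; inorder splits into left=[10, 11], right=[15, 20, 24, 25]
  root=20; inorder splits into left=[15], right=[24, 25]
  root=25; inorder splits into left=[24], right=[]
  root=24; inorder splits into left=[], right=[]
  root=15; inorder splits into left=[], right=[]
  root=11; inorder splits into left=[10], right=[]
  root=10; inorder splits into left=[], right=[]
Reconstructed level-order: [14, 11, 20, 10, 15, 25, 24]


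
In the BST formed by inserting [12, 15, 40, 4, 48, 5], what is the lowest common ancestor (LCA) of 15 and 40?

Tree insertion order: [12, 15, 40, 4, 48, 5]
Tree (level-order array): [12, 4, 15, None, 5, None, 40, None, None, None, 48]
In a BST, the LCA of p=15, q=40 is the first node v on the
root-to-leaf path with p <= v <= q (go left if both < v, right if both > v).
Walk from root:
  at 12: both 15 and 40 > 12, go right
  at 15: 15 <= 15 <= 40, this is the LCA
LCA = 15


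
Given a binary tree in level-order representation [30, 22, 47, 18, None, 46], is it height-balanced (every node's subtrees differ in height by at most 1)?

Tree (level-order array): [30, 22, 47, 18, None, 46]
Definition: a tree is height-balanced if, at every node, |h(left) - h(right)| <= 1 (empty subtree has height -1).
Bottom-up per-node check:
  node 18: h_left=-1, h_right=-1, diff=0 [OK], height=0
  node 22: h_left=0, h_right=-1, diff=1 [OK], height=1
  node 46: h_left=-1, h_right=-1, diff=0 [OK], height=0
  node 47: h_left=0, h_right=-1, diff=1 [OK], height=1
  node 30: h_left=1, h_right=1, diff=0 [OK], height=2
All nodes satisfy the balance condition.
Result: Balanced


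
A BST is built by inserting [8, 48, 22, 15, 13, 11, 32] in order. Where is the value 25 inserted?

Starting tree (level order): [8, None, 48, 22, None, 15, 32, 13, None, None, None, 11]
Insertion path: 8 -> 48 -> 22 -> 32
Result: insert 25 as left child of 32
Final tree (level order): [8, None, 48, 22, None, 15, 32, 13, None, 25, None, 11]


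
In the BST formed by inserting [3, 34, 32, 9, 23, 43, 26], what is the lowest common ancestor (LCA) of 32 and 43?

Tree insertion order: [3, 34, 32, 9, 23, 43, 26]
Tree (level-order array): [3, None, 34, 32, 43, 9, None, None, None, None, 23, None, 26]
In a BST, the LCA of p=32, q=43 is the first node v on the
root-to-leaf path with p <= v <= q (go left if both < v, right if both > v).
Walk from root:
  at 3: both 32 and 43 > 3, go right
  at 34: 32 <= 34 <= 43, this is the LCA
LCA = 34


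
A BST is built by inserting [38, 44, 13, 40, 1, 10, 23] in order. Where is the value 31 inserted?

Starting tree (level order): [38, 13, 44, 1, 23, 40, None, None, 10]
Insertion path: 38 -> 13 -> 23
Result: insert 31 as right child of 23
Final tree (level order): [38, 13, 44, 1, 23, 40, None, None, 10, None, 31]


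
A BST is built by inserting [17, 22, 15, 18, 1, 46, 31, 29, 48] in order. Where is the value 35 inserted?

Starting tree (level order): [17, 15, 22, 1, None, 18, 46, None, None, None, None, 31, 48, 29]
Insertion path: 17 -> 22 -> 46 -> 31
Result: insert 35 as right child of 31
Final tree (level order): [17, 15, 22, 1, None, 18, 46, None, None, None, None, 31, 48, 29, 35]


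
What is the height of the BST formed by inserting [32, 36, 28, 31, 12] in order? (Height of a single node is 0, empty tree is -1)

Insertion order: [32, 36, 28, 31, 12]
Tree (level-order array): [32, 28, 36, 12, 31]
Compute height bottom-up (empty subtree = -1):
  height(12) = 1 + max(-1, -1) = 0
  height(31) = 1 + max(-1, -1) = 0
  height(28) = 1 + max(0, 0) = 1
  height(36) = 1 + max(-1, -1) = 0
  height(32) = 1 + max(1, 0) = 2
Height = 2


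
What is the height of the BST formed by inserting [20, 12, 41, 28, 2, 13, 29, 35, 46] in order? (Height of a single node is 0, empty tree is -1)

Insertion order: [20, 12, 41, 28, 2, 13, 29, 35, 46]
Tree (level-order array): [20, 12, 41, 2, 13, 28, 46, None, None, None, None, None, 29, None, None, None, 35]
Compute height bottom-up (empty subtree = -1):
  height(2) = 1 + max(-1, -1) = 0
  height(13) = 1 + max(-1, -1) = 0
  height(12) = 1 + max(0, 0) = 1
  height(35) = 1 + max(-1, -1) = 0
  height(29) = 1 + max(-1, 0) = 1
  height(28) = 1 + max(-1, 1) = 2
  height(46) = 1 + max(-1, -1) = 0
  height(41) = 1 + max(2, 0) = 3
  height(20) = 1 + max(1, 3) = 4
Height = 4


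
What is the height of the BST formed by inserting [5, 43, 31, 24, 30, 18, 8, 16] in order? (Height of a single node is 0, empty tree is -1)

Insertion order: [5, 43, 31, 24, 30, 18, 8, 16]
Tree (level-order array): [5, None, 43, 31, None, 24, None, 18, 30, 8, None, None, None, None, 16]
Compute height bottom-up (empty subtree = -1):
  height(16) = 1 + max(-1, -1) = 0
  height(8) = 1 + max(-1, 0) = 1
  height(18) = 1 + max(1, -1) = 2
  height(30) = 1 + max(-1, -1) = 0
  height(24) = 1 + max(2, 0) = 3
  height(31) = 1 + max(3, -1) = 4
  height(43) = 1 + max(4, -1) = 5
  height(5) = 1 + max(-1, 5) = 6
Height = 6


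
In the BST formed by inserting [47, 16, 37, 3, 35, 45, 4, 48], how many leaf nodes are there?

Tree built from: [47, 16, 37, 3, 35, 45, 4, 48]
Tree (level-order array): [47, 16, 48, 3, 37, None, None, None, 4, 35, 45]
Rule: A leaf has 0 children.
Per-node child counts:
  node 47: 2 child(ren)
  node 16: 2 child(ren)
  node 3: 1 child(ren)
  node 4: 0 child(ren)
  node 37: 2 child(ren)
  node 35: 0 child(ren)
  node 45: 0 child(ren)
  node 48: 0 child(ren)
Matching nodes: [4, 35, 45, 48]
Count of leaf nodes: 4


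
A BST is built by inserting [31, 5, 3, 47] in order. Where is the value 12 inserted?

Starting tree (level order): [31, 5, 47, 3]
Insertion path: 31 -> 5
Result: insert 12 as right child of 5
Final tree (level order): [31, 5, 47, 3, 12]


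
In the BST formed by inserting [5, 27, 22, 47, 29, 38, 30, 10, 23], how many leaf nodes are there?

Tree built from: [5, 27, 22, 47, 29, 38, 30, 10, 23]
Tree (level-order array): [5, None, 27, 22, 47, 10, 23, 29, None, None, None, None, None, None, 38, 30]
Rule: A leaf has 0 children.
Per-node child counts:
  node 5: 1 child(ren)
  node 27: 2 child(ren)
  node 22: 2 child(ren)
  node 10: 0 child(ren)
  node 23: 0 child(ren)
  node 47: 1 child(ren)
  node 29: 1 child(ren)
  node 38: 1 child(ren)
  node 30: 0 child(ren)
Matching nodes: [10, 23, 30]
Count of leaf nodes: 3


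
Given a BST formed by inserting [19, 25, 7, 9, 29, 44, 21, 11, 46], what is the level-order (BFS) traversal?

Tree insertion order: [19, 25, 7, 9, 29, 44, 21, 11, 46]
Tree (level-order array): [19, 7, 25, None, 9, 21, 29, None, 11, None, None, None, 44, None, None, None, 46]
BFS from the root, enqueuing left then right child of each popped node:
  queue [19] -> pop 19, enqueue [7, 25], visited so far: [19]
  queue [7, 25] -> pop 7, enqueue [9], visited so far: [19, 7]
  queue [25, 9] -> pop 25, enqueue [21, 29], visited so far: [19, 7, 25]
  queue [9, 21, 29] -> pop 9, enqueue [11], visited so far: [19, 7, 25, 9]
  queue [21, 29, 11] -> pop 21, enqueue [none], visited so far: [19, 7, 25, 9, 21]
  queue [29, 11] -> pop 29, enqueue [44], visited so far: [19, 7, 25, 9, 21, 29]
  queue [11, 44] -> pop 11, enqueue [none], visited so far: [19, 7, 25, 9, 21, 29, 11]
  queue [44] -> pop 44, enqueue [46], visited so far: [19, 7, 25, 9, 21, 29, 11, 44]
  queue [46] -> pop 46, enqueue [none], visited so far: [19, 7, 25, 9, 21, 29, 11, 44, 46]
Result: [19, 7, 25, 9, 21, 29, 11, 44, 46]


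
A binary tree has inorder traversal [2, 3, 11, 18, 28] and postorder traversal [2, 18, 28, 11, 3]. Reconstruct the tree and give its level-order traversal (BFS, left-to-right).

Inorder:   [2, 3, 11, 18, 28]
Postorder: [2, 18, 28, 11, 3]
Algorithm: postorder visits root last, so walk postorder right-to-left;
each value is the root of the current inorder slice — split it at that
value, recurse on the right subtree first, then the left.
Recursive splits:
  root=3; inorder splits into left=[2], right=[11, 18, 28]
  root=11; inorder splits into left=[], right=[18, 28]
  root=28; inorder splits into left=[18], right=[]
  root=18; inorder splits into left=[], right=[]
  root=2; inorder splits into left=[], right=[]
Reconstructed level-order: [3, 2, 11, 28, 18]


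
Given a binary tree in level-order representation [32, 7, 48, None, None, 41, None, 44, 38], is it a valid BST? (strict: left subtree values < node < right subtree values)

Level-order array: [32, 7, 48, None, None, 41, None, 44, 38]
Validate using subtree bounds (lo, hi): at each node, require lo < value < hi,
then recurse left with hi=value and right with lo=value.
Preorder trace (stopping at first violation):
  at node 32 with bounds (-inf, +inf): OK
  at node 7 with bounds (-inf, 32): OK
  at node 48 with bounds (32, +inf): OK
  at node 41 with bounds (32, 48): OK
  at node 44 with bounds (32, 41): VIOLATION
Node 44 violates its bound: not (32 < 44 < 41).
Result: Not a valid BST
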